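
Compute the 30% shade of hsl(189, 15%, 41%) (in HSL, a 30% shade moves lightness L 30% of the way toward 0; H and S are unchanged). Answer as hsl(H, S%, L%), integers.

hsl(189, 15%, 29%)

L moves 30% from 41 toward 0: 41 − 12.3 = 28.7 → 29.
H and S are unchanged.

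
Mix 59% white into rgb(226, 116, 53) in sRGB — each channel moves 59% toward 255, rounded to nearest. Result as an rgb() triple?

rgb(243, 198, 172)

Lerp each channel 59% toward 255:
  R: 226 + 0.59×(255−226) = 226 + 17.11 = 243.11 → 243
  G: 116 + 82.01 = 198.01 → 198
  B: 53 + 0.59×(255−53) = 53 + 119.18 = 172.18 → 172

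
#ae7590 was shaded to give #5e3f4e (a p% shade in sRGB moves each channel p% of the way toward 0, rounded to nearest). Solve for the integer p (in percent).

46%

#ae7590 is rgb(174, 117, 144); #5e3f4e is rgb(94, 63, 78).
On the R channel (widest range): 94 ≈ 174 + (p/100)(0 − 174), so p ≈ 100×(94 − 174)/(0 − 174) = -8000/-174 = 45.98.
p = 46 reproduces all three channels after rounding.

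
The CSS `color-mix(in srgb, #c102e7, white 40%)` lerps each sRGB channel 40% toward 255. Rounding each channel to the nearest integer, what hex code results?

#c102e7 is rgb(193, 2, 231).
A 40% tint moves each channel 40% toward 255:
  R: 193 + 0.4×(255−193) = 193 + 24.8 = 217.8 → 218
  G: 2 + 101.2 = 103.2 → 103
  B: 231 + 0.4×(255−231) = 231 + 9.6 = 240.6 → 241
rgb(218, 103, 241) = #da67f1.

#da67f1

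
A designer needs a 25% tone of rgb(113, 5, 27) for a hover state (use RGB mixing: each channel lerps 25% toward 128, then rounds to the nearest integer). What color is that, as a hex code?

#752434

A 25% tone moves each channel 25% toward 128:
  R: 113 + 0.25×(128−113) = 113 + 3.75 = 116.75 → 117
  G: 5 + 0.25×(128−5) = 5 + 30.75 = 35.75 → 36
  B: 27 + 25.25 = 52.25 → 52
rgb(117, 36, 52) = #752434.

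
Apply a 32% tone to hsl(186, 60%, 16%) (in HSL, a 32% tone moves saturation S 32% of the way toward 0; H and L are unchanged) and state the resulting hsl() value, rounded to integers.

S moves 32% from 60 toward 0: 60 − 19.2 = 40.8 → 41.
H and L are unchanged.

hsl(186, 41%, 16%)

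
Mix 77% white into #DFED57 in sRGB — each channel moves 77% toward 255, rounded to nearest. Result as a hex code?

#F8FBD8

#DFED57 is rgb(223, 237, 87).
Lerp each channel 77% toward 255:
  R: 223 + 24.64 = 247.64 → 248
  G: 237 + 13.86 = 250.86 → 251
  B: 87 + 129.36 = 216.36 → 216
rgb(248, 251, 216) = #F8FBD8.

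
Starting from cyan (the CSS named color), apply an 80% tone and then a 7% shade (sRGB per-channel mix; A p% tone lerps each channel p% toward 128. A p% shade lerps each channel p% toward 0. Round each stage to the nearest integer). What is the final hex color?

#5F8E8E

CSS cyan is rgb(0, 255, 255).
Per channel, c → c + 0.8(128 − c):
  R: 0 + 0.8×(128−0) = 0 + 102.4 = 102.4 → 102
  G: 255 + 0.8×(128−255) = 255 − 101.6 = 153.4 → 153
  B: 255 + 0.8×(128−255) = 255 − 101.6 = 153.4 → 153
After the tone: rgb(102, 153, 153) = #669999.
Lerp each channel 7% toward 0:
  R: 102 − 7.14 = 94.86 → 95
  G: 153 − 10.71 = 142.29 → 142
  B: 153 − 10.71 = 142.29 → 142
rgb(95, 142, 142) = #5F8E8E.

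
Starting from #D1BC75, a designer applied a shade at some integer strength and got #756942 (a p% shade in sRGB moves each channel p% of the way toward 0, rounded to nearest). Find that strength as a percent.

44%

#D1BC75 is rgb(209, 188, 117); #756942 is rgb(117, 105, 66).
On the R channel (widest range): 117 ≈ 209 + (p/100)(0 − 209), so p ≈ 100×(117 − 209)/(0 − 209) = -9200/-209 = 44.02.
p = 44 reproduces all three channels after rounding.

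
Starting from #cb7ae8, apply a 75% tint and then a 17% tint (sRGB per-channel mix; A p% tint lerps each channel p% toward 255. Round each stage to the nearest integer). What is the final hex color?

#cb7ae8 is rgb(203, 122, 232).
A 75% tint moves each channel 75% toward 255:
  R: 203 + 0.75×(255−203) = 203 + 39 = 242 → 242
  G: 122 + 0.75×(255−122) = 122 + 99.75 = 221.75 → 222
  B: 232 + 0.75×(255−232) = 232 + 17.25 = 249.25 → 249
After the tint: rgb(242, 222, 249) = #f2def9.
A 17% tint moves each channel 17% toward 255:
  R: 242 + 2.21 = 244.21 → 244
  G: 222 + 0.17×(255−222) = 222 + 5.61 = 227.61 → 228
  B: 249 + 1.02 = 250.02 → 250
rgb(244, 228, 250) = #f4e4fa.

#f4e4fa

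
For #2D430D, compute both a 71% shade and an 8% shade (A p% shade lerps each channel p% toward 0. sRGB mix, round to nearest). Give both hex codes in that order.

#0D1304, #293E0C

#2D430D is rgb(45, 67, 13).
71% shade:
  R: 45 − 31.95 = 13.05 → 13
  G: 67 − 47.57 = 19.43 → 19
  B: 13 + 0.71×(0−13) = 13 − 9.23 = 3.77 → 4
  → #0D1304
8% shade:
  R: 45 + 0.08×(0−45) = 45 − 3.6 = 41.4 → 41
  G: 67 − 5.36 = 61.64 → 62
  B: 13 − 1.04 = 11.96 → 12
  → #293E0C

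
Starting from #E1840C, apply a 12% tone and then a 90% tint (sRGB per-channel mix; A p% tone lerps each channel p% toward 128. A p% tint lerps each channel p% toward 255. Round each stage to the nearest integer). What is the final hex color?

#FBF3E8

#E1840C is rgb(225, 132, 12).
Per channel, c → c + 0.12(128 − c):
  R: 225 + 0.12×(128−225) = 225 − 11.64 = 213.36 → 213
  G: 132 + 0.12×(128−132) = 132 − 0.48 = 131.52 → 132
  B: 12 + 13.92 = 25.92 → 26
After the tone: rgb(213, 132, 26) = #D5841A.
A 90% tint moves each channel 90% toward 255:
  R: 213 + 37.8 = 250.8 → 251
  G: 132 + 0.9×(255−132) = 132 + 110.7 = 242.7 → 243
  B: 26 + 206.1 = 232.1 → 232
rgb(251, 243, 232) = #FBF3E8.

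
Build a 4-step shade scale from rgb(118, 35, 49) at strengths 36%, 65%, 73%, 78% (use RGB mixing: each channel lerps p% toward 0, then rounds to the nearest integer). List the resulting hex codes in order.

36%: (118 − 42.48 = 75.52→76, 35 − 12.6 = 22.4→22, 49 − 17.64 = 31.36→31) → #4c161f
65%: (118 − 76.7 = 41.3→41, 35 − 22.75 = 12.25→12, 49 − 31.85 = 17.15→17) → #290c11
73%: (118 − 86.14 = 31.86→32, 35 − 25.55 = 9.45→9, 49 − 35.77 = 13.23→13) → #20090d
78%: (118 − 92.04 = 25.96→26, 35 − 27.3 = 7.7→8, 49 − 38.22 = 10.78→11) → #1a080b

#4c161f, #290c11, #20090d, #1a080b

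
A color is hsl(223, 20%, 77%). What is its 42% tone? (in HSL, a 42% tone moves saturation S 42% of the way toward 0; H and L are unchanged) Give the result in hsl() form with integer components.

hsl(223, 12%, 77%)

S moves 42% from 20 toward 0: 20 − 8.4 = 11.6 → 12.
H and L are unchanged.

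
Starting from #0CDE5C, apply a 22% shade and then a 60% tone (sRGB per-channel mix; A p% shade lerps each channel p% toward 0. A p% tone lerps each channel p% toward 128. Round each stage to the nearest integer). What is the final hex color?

#50926A

#0CDE5C is rgb(12, 222, 92).
A 22% shade moves each channel 22% toward 0:
  R: 12 − 2.64 = 9.36 → 9
  G: 222 + 0.22×(0−222) = 222 − 48.84 = 173.16 → 173
  B: 92 + 0.22×(0−92) = 92 − 20.24 = 71.76 → 72
After the shade: rgb(9, 173, 72) = #09AD48.
A 60% tone moves each channel 60% toward 128:
  R: 9 + 0.6×(128−9) = 9 + 71.4 = 80.4 → 80
  G: 173 − 27 = 146 → 146
  B: 72 + 0.6×(128−72) = 72 + 33.6 = 105.6 → 106
rgb(80, 146, 106) = #50926A.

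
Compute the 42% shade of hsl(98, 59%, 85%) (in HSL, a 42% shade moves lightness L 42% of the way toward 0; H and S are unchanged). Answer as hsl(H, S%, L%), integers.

L moves 42% from 85 toward 0: 85 − 35.7 = 49.3 → 49.
H and S are unchanged.

hsl(98, 59%, 49%)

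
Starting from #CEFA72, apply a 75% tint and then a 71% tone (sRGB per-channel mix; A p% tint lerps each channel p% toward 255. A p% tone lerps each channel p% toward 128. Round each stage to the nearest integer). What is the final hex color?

#A1A59B

#CEFA72 is rgb(206, 250, 114).
Per channel, c → c + 0.75(255 − c):
  R: 206 + 0.75×(255−206) = 206 + 36.75 = 242.75 → 243
  G: 250 + 3.75 = 253.75 → 254
  B: 114 + 105.75 = 219.75 → 220
After the tint: rgb(243, 254, 220) = #F3FEDC.
A 71% tone moves each channel 71% toward 128:
  R: 243 + 0.71×(128−243) = 243 − 81.65 = 161.35 → 161
  G: 254 − 89.46 = 164.54 → 165
  B: 220 − 65.32 = 154.68 → 155
rgb(161, 165, 155) = #A1A59B.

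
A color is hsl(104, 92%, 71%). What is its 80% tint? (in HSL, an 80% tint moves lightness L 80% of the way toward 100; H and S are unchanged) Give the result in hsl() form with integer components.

L moves 80% from 71 toward 100: 71 + 23.2 = 94.2 → 94.
H and S are unchanged.

hsl(104, 92%, 94%)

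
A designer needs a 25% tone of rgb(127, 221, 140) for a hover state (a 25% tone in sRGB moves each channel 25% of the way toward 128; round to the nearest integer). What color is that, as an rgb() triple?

Per channel, c → c + 0.25(128 − c):
  R: 127 + 0.25×(128−127) = 127 + 0.25 = 127.25 → 127
  G: 221 + 0.25×(128−221) = 221 − 23.25 = 197.75 → 198
  B: 140 + 0.25×(128−140) = 140 − 3 = 137 → 137

rgb(127, 198, 137)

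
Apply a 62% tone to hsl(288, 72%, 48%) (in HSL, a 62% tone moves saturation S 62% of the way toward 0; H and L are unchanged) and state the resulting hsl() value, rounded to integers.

S moves 62% from 72 toward 0: 72 − 44.64 = 27.36 → 27.
H and L are unchanged.

hsl(288, 27%, 48%)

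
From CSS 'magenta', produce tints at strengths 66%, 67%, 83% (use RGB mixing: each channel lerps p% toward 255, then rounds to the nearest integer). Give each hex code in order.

CSS magenta is rgb(255, 0, 255).
66%: (255→255, 0 + 168.3 = 168.3→168, 255→255) → #ffa8ff
67%: (255→255, 0 + 170.85 = 170.85→171, 255→255) → #ffabff
83%: (255→255, 0 + 211.65 = 211.65→212, 255→255) → #ffd4ff

#ffa8ff, #ffabff, #ffd4ff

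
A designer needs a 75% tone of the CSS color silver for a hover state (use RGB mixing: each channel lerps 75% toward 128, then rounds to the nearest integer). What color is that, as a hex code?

CSS silver is rgb(192, 192, 192).
Per channel, c → c + 0.75(128 − c):
  R: 192 − 48 = 144 → 144
  G: 192 − 48 = 144 → 144
  B: 192 − 48 = 144 → 144
rgb(144, 144, 144) = #909090.

#909090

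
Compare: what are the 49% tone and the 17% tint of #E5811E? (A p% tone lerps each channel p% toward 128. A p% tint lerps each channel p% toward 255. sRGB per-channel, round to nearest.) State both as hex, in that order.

#E5811E is rgb(229, 129, 30).
49% tone:
  R: 229 − 49.49 = 179.51 → 180
  G: 129 − 0.49 = 128.51 → 129
  B: 30 + 0.49×(128−30) = 30 + 48.02 = 78.02 → 78
  → #B4814E
17% tint:
  R: 229 + 0.17×(255−229) = 229 + 4.42 = 233.42 → 233
  G: 129 + 21.42 = 150.42 → 150
  B: 30 + 0.17×(255−30) = 30 + 38.25 = 68.25 → 68
  → #E99644

#B4814E, #E99644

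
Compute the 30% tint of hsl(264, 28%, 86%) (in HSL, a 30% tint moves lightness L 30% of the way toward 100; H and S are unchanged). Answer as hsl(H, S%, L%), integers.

L moves 30% from 86 toward 100: 86 + 4.2 = 90.2 → 90.
H and S are unchanged.

hsl(264, 28%, 90%)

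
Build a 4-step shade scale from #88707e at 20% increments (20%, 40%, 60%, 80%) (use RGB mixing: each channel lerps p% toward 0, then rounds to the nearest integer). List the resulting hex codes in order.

#88707e is rgb(136, 112, 126).
20%: (136 − 27.2 = 108.8→109, 112 − 22.4 = 89.6→90, 126 − 25.2 = 100.8→101) → #6d5a65
40%: (136 − 54.4 = 81.6→82, 112 − 44.8 = 67.2→67, 126 − 50.4 = 75.6→76) → #52434c
60%: (136 − 81.6 = 54.4→54, 112 − 67.2 = 44.8→45, 126 − 75.6 = 50.4→50) → #362d32
80%: (136 − 108.8 = 27.2→27, 112 − 89.6 = 22.4→22, 126 − 100.8 = 25.2→25) → #1b1619

#6d5a65, #52434c, #362d32, #1b1619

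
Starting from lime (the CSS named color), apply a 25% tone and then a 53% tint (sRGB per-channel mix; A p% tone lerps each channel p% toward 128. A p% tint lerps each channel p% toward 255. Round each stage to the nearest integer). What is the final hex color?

CSS lime is rgb(0, 255, 0).
Per channel, c → c + 0.25(128 − c):
  R: 0 + 32 = 32 → 32
  G: 255 + 0.25×(128−255) = 255 − 31.75 = 223.25 → 223
  B: 0 + 32 = 32 → 32
After the tone: rgb(32, 223, 32) = #20DF20.
Lerp each channel 53% toward 255:
  R: 32 + 0.53×(255−32) = 32 + 118.19 = 150.19 → 150
  G: 223 + 0.53×(255−223) = 223 + 16.96 = 239.96 → 240
  B: 32 + 118.19 = 150.19 → 150
rgb(150, 240, 150) = #96F096.

#96F096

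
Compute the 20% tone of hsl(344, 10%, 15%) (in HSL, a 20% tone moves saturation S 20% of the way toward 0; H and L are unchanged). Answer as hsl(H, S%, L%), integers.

S moves 20% from 10 toward 0: 10 − 2 = 8 → 8.
H and L are unchanged.

hsl(344, 8%, 15%)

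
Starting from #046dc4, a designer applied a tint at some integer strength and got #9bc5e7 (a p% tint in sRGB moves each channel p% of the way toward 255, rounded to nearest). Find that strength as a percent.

60%

#046dc4 is rgb(4, 109, 196); #9bc5e7 is rgb(155, 197, 231).
On the R channel (widest range): 155 ≈ 4 + (p/100)(255 − 4), so p ≈ 100×(155 − 4)/(255 − 4) = 15100/251 = 60.16.
p = 60 reproduces all three channels after rounding.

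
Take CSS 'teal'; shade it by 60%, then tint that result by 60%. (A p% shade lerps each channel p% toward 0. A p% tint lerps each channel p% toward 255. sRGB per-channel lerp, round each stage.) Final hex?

CSS teal is rgb(0, 128, 128).
A 60% shade moves each channel 60% toward 0:
  R: 0 + 0.6×(0−0) = 0 + 0 = 0 → 0
  G: 128 + 0.6×(0−128) = 128 − 76.8 = 51.2 → 51
  B: 128 + 0.6×(0−128) = 128 − 76.8 = 51.2 → 51
After the shade: rgb(0, 51, 51) = #003333.
Lerp each channel 60% toward 255:
  R: 0 + 0.6×(255−0) = 0 + 153 = 153 → 153
  G: 51 + 0.6×(255−51) = 51 + 122.4 = 173.4 → 173
  B: 51 + 0.6×(255−51) = 51 + 122.4 = 173.4 → 173
rgb(153, 173, 173) = #99adad.

#99adad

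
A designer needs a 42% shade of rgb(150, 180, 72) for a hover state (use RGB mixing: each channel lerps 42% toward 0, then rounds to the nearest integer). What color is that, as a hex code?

Per channel, c → c + 0.42(0 − c):
  R: 150 + 0.42×(0−150) = 150 − 63 = 87 → 87
  G: 180 + 0.42×(0−180) = 180 − 75.6 = 104.4 → 104
  B: 72 + 0.42×(0−72) = 72 − 30.24 = 41.76 → 42
rgb(87, 104, 42) = #57682A.

#57682A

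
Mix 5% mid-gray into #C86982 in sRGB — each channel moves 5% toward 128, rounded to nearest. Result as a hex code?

#C46A82

#C86982 is rgb(200, 105, 130).
Lerp each channel 5% toward 128:
  R: 200 − 3.6 = 196.4 → 196
  G: 105 + 1.15 = 106.15 → 106
  B: 130 + 0.05×(128−130) = 130 − 0.1 = 129.9 → 130
rgb(196, 106, 130) = #C46A82.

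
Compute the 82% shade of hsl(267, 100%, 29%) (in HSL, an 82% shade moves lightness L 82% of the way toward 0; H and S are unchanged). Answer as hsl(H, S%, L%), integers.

L moves 82% from 29 toward 0: 29 − 23.78 = 5.22 → 5.
H and S are unchanged.

hsl(267, 100%, 5%)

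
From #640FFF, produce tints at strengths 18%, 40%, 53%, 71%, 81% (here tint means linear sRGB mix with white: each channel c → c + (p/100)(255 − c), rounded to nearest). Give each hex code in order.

#803AFF, #A26FFF, #B68EFF, #D2B9FF, #E2D1FF

#640FFF is rgb(100, 15, 255).
18%: (100 + 27.9 = 127.9→128, 15 + 43.2 = 58.2→58, 255→255) → #803AFF
40%: (100 + 62 = 162→162, 15 + 96 = 111→111, 255→255) → #A26FFF
53%: (100 + 82.15 = 182.15→182, 15 + 127.2 = 142.2→142, 255→255) → #B68EFF
71%: (100 + 110.05 = 210.05→210, 15 + 170.4 = 185.4→185, 255→255) → #D2B9FF
81%: (100 + 125.55 = 225.55→226, 15 + 194.4 = 209.4→209, 255→255) → #E2D1FF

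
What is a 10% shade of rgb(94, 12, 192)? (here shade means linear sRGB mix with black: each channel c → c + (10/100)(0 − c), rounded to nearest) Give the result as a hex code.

Lerp each channel 10% toward 0:
  R: 94 + 0.1×(0−94) = 94 − 9.4 = 84.6 → 85
  G: 12 − 1.2 = 10.8 → 11
  B: 192 + 0.1×(0−192) = 192 − 19.2 = 172.8 → 173
rgb(85, 11, 173) = #550bad.

#550bad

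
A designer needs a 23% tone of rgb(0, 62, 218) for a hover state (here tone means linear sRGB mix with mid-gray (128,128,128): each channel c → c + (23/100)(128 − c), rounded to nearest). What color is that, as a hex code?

Lerp each channel 23% toward 128:
  R: 0 + 29.44 = 29.44 → 29
  G: 62 + 0.23×(128−62) = 62 + 15.18 = 77.18 → 77
  B: 218 + 0.23×(128−218) = 218 − 20.7 = 197.3 → 197
rgb(29, 77, 197) = #1d4dc5.

#1d4dc5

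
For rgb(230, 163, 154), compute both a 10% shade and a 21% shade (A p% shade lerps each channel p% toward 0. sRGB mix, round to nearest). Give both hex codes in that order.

10% shade:
  R: 230 + 0.1×(0−230) = 230 − 23 = 207 → 207
  G: 163 + 0.1×(0−163) = 163 − 16.3 = 146.7 → 147
  B: 154 − 15.4 = 138.6 → 139
  → #CF938B
21% shade:
  R: 230 + 0.21×(0−230) = 230 − 48.3 = 181.7 → 182
  G: 163 + 0.21×(0−163) = 163 − 34.23 = 128.77 → 129
  B: 154 + 0.21×(0−154) = 154 − 32.34 = 121.66 → 122
  → #B6817A

#CF938B, #B6817A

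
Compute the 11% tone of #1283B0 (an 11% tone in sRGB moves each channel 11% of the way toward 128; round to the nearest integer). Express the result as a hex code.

#1283B0 is rgb(18, 131, 176).
An 11% tone moves each channel 11% toward 128:
  R: 18 + 0.11×(128−18) = 18 + 12.1 = 30.1 → 30
  G: 131 + 0.11×(128−131) = 131 − 0.33 = 130.67 → 131
  B: 176 − 5.28 = 170.72 → 171
rgb(30, 131, 171) = #1E83AB.

#1E83AB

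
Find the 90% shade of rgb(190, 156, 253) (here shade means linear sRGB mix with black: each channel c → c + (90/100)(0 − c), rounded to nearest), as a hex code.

#131019

Lerp each channel 90% toward 0:
  R: 190 + 0.9×(0−190) = 190 − 171 = 19 → 19
  G: 156 + 0.9×(0−156) = 156 − 140.4 = 15.6 → 16
  B: 253 + 0.9×(0−253) = 253 − 227.7 = 25.3 → 25
rgb(19, 16, 25) = #131019.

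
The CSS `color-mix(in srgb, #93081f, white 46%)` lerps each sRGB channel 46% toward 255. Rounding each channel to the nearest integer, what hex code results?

#93081f is rgb(147, 8, 31).
Lerp each channel 46% toward 255:
  R: 147 + 0.46×(255−147) = 147 + 49.68 = 196.68 → 197
  G: 8 + 0.46×(255−8) = 8 + 113.62 = 121.62 → 122
  B: 31 + 0.46×(255−31) = 31 + 103.04 = 134.04 → 134
rgb(197, 122, 134) = #c57a86.

#c57a86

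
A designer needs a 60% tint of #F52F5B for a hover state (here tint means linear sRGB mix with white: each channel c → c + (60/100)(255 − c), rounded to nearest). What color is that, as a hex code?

#F52F5B is rgb(245, 47, 91).
A 60% tint moves each channel 60% toward 255:
  R: 245 + 0.6×(255−245) = 245 + 6 = 251 → 251
  G: 47 + 0.6×(255−47) = 47 + 124.8 = 171.8 → 172
  B: 91 + 0.6×(255−91) = 91 + 98.4 = 189.4 → 189
rgb(251, 172, 189) = #FBACBD.

#FBACBD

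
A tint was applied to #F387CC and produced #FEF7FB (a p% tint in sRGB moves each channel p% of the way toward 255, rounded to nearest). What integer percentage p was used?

93%

#F387CC is rgb(243, 135, 204); #FEF7FB is rgb(254, 247, 251).
On the G channel (widest range): 247 ≈ 135 + (p/100)(255 − 135), so p ≈ 100×(247 − 135)/(255 − 135) = 11200/120 = 93.33.
p = 93 reproduces all three channels after rounding.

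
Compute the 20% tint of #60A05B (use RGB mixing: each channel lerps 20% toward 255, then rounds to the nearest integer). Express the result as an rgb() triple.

#60A05B is rgb(96, 160, 91).
Per channel, c → c + 0.2(255 − c):
  R: 96 + 0.2×(255−96) = 96 + 31.8 = 127.8 → 128
  G: 160 + 0.2×(255−160) = 160 + 19 = 179 → 179
  B: 91 + 0.2×(255−91) = 91 + 32.8 = 123.8 → 124

rgb(128, 179, 124)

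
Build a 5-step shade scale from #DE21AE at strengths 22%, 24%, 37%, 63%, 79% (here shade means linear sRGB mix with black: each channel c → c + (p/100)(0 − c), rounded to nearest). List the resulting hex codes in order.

#AD1A88, #A91984, #8C156E, #520C40, #2F0725

#DE21AE is rgb(222, 33, 174).
22%: (222 − 48.84 = 173.16→173, 33 − 7.26 = 25.74→26, 174 − 38.28 = 135.72→136) → #AD1A88
24%: (222 − 53.28 = 168.72→169, 33 − 7.92 = 25.08→25, 174 − 41.76 = 132.24→132) → #A91984
37%: (222 − 82.14 = 139.86→140, 33 − 12.21 = 20.79→21, 174 − 64.38 = 109.62→110) → #8C156E
63%: (222 − 139.86 = 82.14→82, 33 − 20.79 = 12.21→12, 174 − 109.62 = 64.38→64) → #520C40
79%: (222 − 175.38 = 46.62→47, 33 − 26.07 = 6.93→7, 174 − 137.46 = 36.54→37) → #2F0725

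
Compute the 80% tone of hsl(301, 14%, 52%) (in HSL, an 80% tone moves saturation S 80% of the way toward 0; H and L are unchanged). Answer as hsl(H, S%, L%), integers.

S moves 80% from 14 toward 0: 14 − 11.2 = 2.8 → 3.
H and L are unchanged.

hsl(301, 3%, 52%)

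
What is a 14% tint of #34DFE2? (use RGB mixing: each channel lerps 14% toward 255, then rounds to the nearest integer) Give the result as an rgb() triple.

#34DFE2 is rgb(52, 223, 226).
Lerp each channel 14% toward 255:
  R: 52 + 28.42 = 80.42 → 80
  G: 223 + 4.48 = 227.48 → 227
  B: 226 + 0.14×(255−226) = 226 + 4.06 = 230.06 → 230

rgb(80, 227, 230)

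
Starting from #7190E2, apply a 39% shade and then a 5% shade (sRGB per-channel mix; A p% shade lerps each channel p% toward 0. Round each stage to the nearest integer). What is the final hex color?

#7190E2 is rgb(113, 144, 226).
Lerp each channel 39% toward 0:
  R: 113 − 44.07 = 68.93 → 69
  G: 144 − 56.16 = 87.84 → 88
  B: 226 + 0.39×(0−226) = 226 − 88.14 = 137.86 → 138
After the shade: rgb(69, 88, 138) = #45588A.
Per channel, c → c + 0.05(0 − c):
  R: 69 + 0.05×(0−69) = 69 − 3.45 = 65.55 → 66
  G: 88 + 0.05×(0−88) = 88 − 4.4 = 83.6 → 84
  B: 138 + 0.05×(0−138) = 138 − 6.9 = 131.1 → 131
rgb(66, 84, 131) = #425483.

#425483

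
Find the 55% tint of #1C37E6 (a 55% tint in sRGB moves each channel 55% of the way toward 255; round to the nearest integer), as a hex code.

#1C37E6 is rgb(28, 55, 230).
A 55% tint moves each channel 55% toward 255:
  R: 28 + 124.85 = 152.85 → 153
  G: 55 + 0.55×(255−55) = 55 + 110 = 165 → 165
  B: 230 + 13.75 = 243.75 → 244
rgb(153, 165, 244) = #99A5F4.

#99A5F4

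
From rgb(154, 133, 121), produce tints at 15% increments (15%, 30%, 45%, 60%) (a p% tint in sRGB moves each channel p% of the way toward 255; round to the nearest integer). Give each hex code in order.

#A9978D, #B8AAA1, #C7BCB5, #D7CEC9

15%: (154 + 15.15 = 169.15→169, 133 + 18.3 = 151.3→151, 121 + 20.1 = 141.1→141) → #A9978D
30%: (154 + 30.3 = 184.3→184, 133 + 36.6 = 169.6→170, 121 + 40.2 = 161.2→161) → #B8AAA1
45%: (154 + 45.45 = 199.45→199, 133 + 54.9 = 187.9→188, 121 + 60.3 = 181.3→181) → #C7BCB5
60%: (154 + 60.6 = 214.6→215, 133 + 73.2 = 206.2→206, 121 + 80.4 = 201.4→201) → #D7CEC9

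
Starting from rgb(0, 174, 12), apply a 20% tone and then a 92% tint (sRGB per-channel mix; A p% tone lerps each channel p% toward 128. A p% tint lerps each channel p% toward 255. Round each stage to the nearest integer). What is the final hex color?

Lerp each channel 20% toward 128:
  R: 0 + 25.6 = 25.6 → 26
  G: 174 − 9.2 = 164.8 → 165
  B: 12 + 23.2 = 35.2 → 35
After the tone: rgb(26, 165, 35) = #1AA523.
Per channel, c → c + 0.92(255 − c):
  R: 26 + 0.92×(255−26) = 26 + 210.68 = 236.68 → 237
  G: 165 + 0.92×(255−165) = 165 + 82.8 = 247.8 → 248
  B: 35 + 202.4 = 237.4 → 237
rgb(237, 248, 237) = #EDF8ED.

#EDF8ED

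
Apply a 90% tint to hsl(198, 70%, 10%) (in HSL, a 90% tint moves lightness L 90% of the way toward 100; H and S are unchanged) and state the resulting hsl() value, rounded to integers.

hsl(198, 70%, 91%)

L moves 90% from 10 toward 100: 10 + 81 = 91 → 91.
H and S are unchanged.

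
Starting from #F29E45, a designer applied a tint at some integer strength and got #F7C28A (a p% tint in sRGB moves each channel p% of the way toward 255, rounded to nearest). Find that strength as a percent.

#F29E45 is rgb(242, 158, 69); #F7C28A is rgb(247, 194, 138).
On the B channel (widest range): 138 ≈ 69 + (p/100)(255 − 69), so p ≈ 100×(138 − 69)/(255 − 69) = 6900/186 = 37.10.
p = 37 reproduces all three channels after rounding.

37%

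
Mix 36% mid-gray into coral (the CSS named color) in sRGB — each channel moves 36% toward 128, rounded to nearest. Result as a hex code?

CSS coral is rgb(255, 127, 80).
Per channel, c → c + 0.36(128 − c):
  R: 255 + 0.36×(128−255) = 255 − 45.72 = 209.28 → 209
  G: 127 + 0.36×(128−127) = 127 + 0.36 = 127.36 → 127
  B: 80 + 17.28 = 97.28 → 97
rgb(209, 127, 97) = #d17f61.

#d17f61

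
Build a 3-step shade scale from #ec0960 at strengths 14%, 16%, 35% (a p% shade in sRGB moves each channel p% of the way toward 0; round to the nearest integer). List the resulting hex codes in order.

#cb0853, #c60851, #99063e

#ec0960 is rgb(236, 9, 96).
14%: (236 − 33.04 = 202.96→203, 9 − 1.26 = 7.74→8, 96 − 13.44 = 82.56→83) → #cb0853
16%: (236 − 37.76 = 198.24→198, 9 − 1.44 = 7.56→8, 96 − 15.36 = 80.64→81) → #c60851
35%: (236 − 82.6 = 153.4→153, 9 − 3.15 = 5.85→6, 96 − 33.6 = 62.4→62) → #99063e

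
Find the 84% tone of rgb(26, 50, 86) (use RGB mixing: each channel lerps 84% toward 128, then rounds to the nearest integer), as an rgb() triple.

Per channel, c → c + 0.84(128 − c):
  R: 26 + 85.68 = 111.68 → 112
  G: 50 + 0.84×(128−50) = 50 + 65.52 = 115.52 → 116
  B: 86 + 0.84×(128−86) = 86 + 35.28 = 121.28 → 121

rgb(112, 116, 121)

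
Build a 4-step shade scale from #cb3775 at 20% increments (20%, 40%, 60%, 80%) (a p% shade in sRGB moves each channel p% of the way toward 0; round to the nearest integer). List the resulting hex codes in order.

#a22c5e, #7a2146, #51162f, #290b17

#cb3775 is rgb(203, 55, 117).
20%: (203 − 40.6 = 162.4→162, 55 − 11 = 44→44, 117 − 23.4 = 93.6→94) → #a22c5e
40%: (203 − 81.2 = 121.8→122, 55 − 22 = 33→33, 117 − 46.8 = 70.2→70) → #7a2146
60%: (203 − 121.8 = 81.2→81, 55 − 33 = 22→22, 117 − 70.2 = 46.8→47) → #51162f
80%: (203 − 162.4 = 40.6→41, 55 − 44 = 11→11, 117 − 93.6 = 23.4→23) → #290b17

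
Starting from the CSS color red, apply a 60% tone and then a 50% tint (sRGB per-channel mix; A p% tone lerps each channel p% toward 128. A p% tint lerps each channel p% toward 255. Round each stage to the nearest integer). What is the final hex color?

#d9a6a6

CSS red is rgb(255, 0, 0).
Per channel, c → c + 0.6(128 − c):
  R: 255 − 76.2 = 178.8 → 179
  G: 0 + 76.8 = 76.8 → 77
  B: 0 + 76.8 = 76.8 → 77
After the tone: rgb(179, 77, 77) = #b34d4d.
A 50% tint moves each channel 50% toward 255:
  R: 179 + 38 = 217 → 217
  G: 77 + 89 = 166 → 166
  B: 77 + 0.5×(255−77) = 77 + 89 = 166 → 166
rgb(217, 166, 166) = #d9a6a6.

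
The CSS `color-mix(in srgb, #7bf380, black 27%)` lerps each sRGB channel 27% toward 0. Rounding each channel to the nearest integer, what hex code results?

#5ab15d

#7bf380 is rgb(123, 243, 128).
Lerp each channel 27% toward 0:
  R: 123 + 0.27×(0−123) = 123 − 33.21 = 89.79 → 90
  G: 243 + 0.27×(0−243) = 243 − 65.61 = 177.39 → 177
  B: 128 + 0.27×(0−128) = 128 − 34.56 = 93.44 → 93
rgb(90, 177, 93) = #5ab15d.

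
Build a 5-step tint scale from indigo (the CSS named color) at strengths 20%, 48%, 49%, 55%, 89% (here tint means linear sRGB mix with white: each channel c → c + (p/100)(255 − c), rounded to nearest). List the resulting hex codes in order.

CSS indigo is rgb(75, 0, 130).
20%: (75 + 36 = 111→111, 0 + 51 = 51→51, 130 + 25 = 155→155) → #6F339B
48%: (75 + 86.4 = 161.4→161, 0 + 122.4 = 122.4→122, 130 + 60 = 190→190) → #A17ABE
49%: (75 + 88.2 = 163.2→163, 0 + 124.95 = 124.95→125, 130 + 61.25 = 191.25→191) → #A37DBF
55%: (75 + 99 = 174→174, 0 + 140.25 = 140.25→140, 130 + 68.75 = 198.75→199) → #AE8CC7
89%: (75 + 160.2 = 235.2→235, 0 + 226.95 = 226.95→227, 130 + 111.25 = 241.25→241) → #EBE3F1

#6F339B, #A17ABE, #A37DBF, #AE8CC7, #EBE3F1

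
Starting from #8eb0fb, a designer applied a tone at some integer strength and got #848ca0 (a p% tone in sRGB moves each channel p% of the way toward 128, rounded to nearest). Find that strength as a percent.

74%

#8eb0fb is rgb(142, 176, 251); #848ca0 is rgb(132, 140, 160).
On the B channel (widest range): 160 ≈ 251 + (p/100)(128 − 251), so p ≈ 100×(160 − 251)/(128 − 251) = -9100/-123 = 73.98.
p = 74 reproduces all three channels after rounding.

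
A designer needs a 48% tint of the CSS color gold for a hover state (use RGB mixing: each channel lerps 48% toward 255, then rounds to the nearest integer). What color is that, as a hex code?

CSS gold is rgb(255, 215, 0).
Per channel, c → c + 0.48(255 − c):
  R: 255 + 0 = 255 → 255
  G: 215 + 0.48×(255−215) = 215 + 19.2 = 234.2 → 234
  B: 0 + 0.48×(255−0) = 0 + 122.4 = 122.4 → 122
rgb(255, 234, 122) = #FFEA7A.

#FFEA7A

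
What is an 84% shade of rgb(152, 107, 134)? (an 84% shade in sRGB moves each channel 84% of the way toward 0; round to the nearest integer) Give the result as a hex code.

#181115

Lerp each channel 84% toward 0:
  R: 152 + 0.84×(0−152) = 152 − 127.68 = 24.32 → 24
  G: 107 + 0.84×(0−107) = 107 − 89.88 = 17.12 → 17
  B: 134 − 112.56 = 21.44 → 21
rgb(24, 17, 21) = #181115.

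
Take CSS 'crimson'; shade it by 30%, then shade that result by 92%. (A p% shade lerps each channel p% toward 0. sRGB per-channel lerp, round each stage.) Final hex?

CSS crimson is rgb(220, 20, 60).
Per channel, c → c + 0.3(0 − c):
  R: 220 + 0.3×(0−220) = 220 − 66 = 154 → 154
  G: 20 + 0.3×(0−20) = 20 − 6 = 14 → 14
  B: 60 − 18 = 42 → 42
After the shade: rgb(154, 14, 42) = #9a0e2a.
Per channel, c → c + 0.92(0 − c):
  R: 154 − 141.68 = 12.32 → 12
  G: 14 + 0.92×(0−14) = 14 − 12.88 = 1.12 → 1
  B: 42 + 0.92×(0−42) = 42 − 38.64 = 3.36 → 3
rgb(12, 1, 3) = #0c0103.

#0c0103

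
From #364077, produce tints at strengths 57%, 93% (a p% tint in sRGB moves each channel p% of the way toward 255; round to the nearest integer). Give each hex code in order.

#364077 is rgb(54, 64, 119).
57%: (54 + 114.57 = 168.57→169, 64 + 108.87 = 172.87→173, 119 + 77.52 = 196.52→197) → #A9ADC5
93%: (54 + 186.93 = 240.93→241, 64 + 177.63 = 241.63→242, 119 + 126.48 = 245.48→245) → #F1F2F5

#A9ADC5, #F1F2F5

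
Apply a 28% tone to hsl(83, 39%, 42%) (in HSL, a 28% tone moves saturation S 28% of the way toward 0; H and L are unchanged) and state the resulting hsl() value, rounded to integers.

hsl(83, 28%, 42%)

S moves 28% from 39 toward 0: 39 − 10.92 = 28.08 → 28.
H and L are unchanged.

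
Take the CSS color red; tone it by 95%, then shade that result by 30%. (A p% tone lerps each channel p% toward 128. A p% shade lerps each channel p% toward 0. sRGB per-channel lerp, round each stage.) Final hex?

#5E5555

CSS red is rgb(255, 0, 0).
Per channel, c → c + 0.95(128 − c):
  R: 255 − 120.65 = 134.35 → 134
  G: 0 + 0.95×(128−0) = 0 + 121.6 = 121.6 → 122
  B: 0 + 0.95×(128−0) = 0 + 121.6 = 121.6 → 122
After the tone: rgb(134, 122, 122) = #867A7A.
Lerp each channel 30% toward 0:
  R: 134 + 0.3×(0−134) = 134 − 40.2 = 93.8 → 94
  G: 122 + 0.3×(0−122) = 122 − 36.6 = 85.4 → 85
  B: 122 − 36.6 = 85.4 → 85
rgb(94, 85, 85) = #5E5555.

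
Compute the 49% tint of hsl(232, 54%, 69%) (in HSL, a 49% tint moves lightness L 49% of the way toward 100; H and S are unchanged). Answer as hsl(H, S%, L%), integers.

L moves 49% from 69 toward 100: 69 + 15.19 = 84.19 → 84.
H and S are unchanged.

hsl(232, 54%, 84%)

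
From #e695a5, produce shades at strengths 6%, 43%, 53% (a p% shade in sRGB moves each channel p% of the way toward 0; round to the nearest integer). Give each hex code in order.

#e695a5 is rgb(230, 149, 165).
6%: (230 − 13.8 = 216.2→216, 149 − 8.94 = 140.06→140, 165 − 9.9 = 155.1→155) → #d88c9b
43%: (230 − 98.9 = 131.1→131, 149 − 64.07 = 84.93→85, 165 − 70.95 = 94.05→94) → #83555e
53%: (230 − 121.9 = 108.1→108, 149 − 78.97 = 70.03→70, 165 − 87.45 = 77.55→78) → #6c464e

#d88c9b, #83555e, #6c464e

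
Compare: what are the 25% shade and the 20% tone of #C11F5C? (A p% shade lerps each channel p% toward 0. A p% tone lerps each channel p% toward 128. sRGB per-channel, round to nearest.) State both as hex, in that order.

#C11F5C is rgb(193, 31, 92).
25% shade:
  R: 193 − 48.25 = 144.75 → 145
  G: 31 − 7.75 = 23.25 → 23
  B: 92 − 23 = 69 → 69
  → #911745
20% tone:
  R: 193 + 0.2×(128−193) = 193 − 13 = 180 → 180
  G: 31 + 0.2×(128−31) = 31 + 19.4 = 50.4 → 50
  B: 92 + 0.2×(128−92) = 92 + 7.2 = 99.2 → 99
  → #B43263

#911745, #B43263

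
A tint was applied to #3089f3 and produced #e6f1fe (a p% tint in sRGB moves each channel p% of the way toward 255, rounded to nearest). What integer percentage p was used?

88%

#3089f3 is rgb(48, 137, 243); #e6f1fe is rgb(230, 241, 254).
On the R channel (widest range): 230 ≈ 48 + (p/100)(255 − 48), so p ≈ 100×(230 − 48)/(255 − 48) = 18200/207 = 87.92.
p = 88 reproduces all three channels after rounding.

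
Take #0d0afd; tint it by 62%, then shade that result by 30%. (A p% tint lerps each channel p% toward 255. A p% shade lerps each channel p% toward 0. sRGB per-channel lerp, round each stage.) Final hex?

#7271b2

#0d0afd is rgb(13, 10, 253).
A 62% tint moves each channel 62% toward 255:
  R: 13 + 0.62×(255−13) = 13 + 150.04 = 163.04 → 163
  G: 10 + 0.62×(255−10) = 10 + 151.9 = 161.9 → 162
  B: 253 + 0.62×(255−253) = 253 + 1.24 = 254.24 → 254
After the tint: rgb(163, 162, 254) = #a3a2fe.
A 30% shade moves each channel 30% toward 0:
  R: 163 + 0.3×(0−163) = 163 − 48.9 = 114.1 → 114
  G: 162 − 48.6 = 113.4 → 113
  B: 254 + 0.3×(0−254) = 254 − 76.2 = 177.8 → 178
rgb(114, 113, 178) = #7271b2.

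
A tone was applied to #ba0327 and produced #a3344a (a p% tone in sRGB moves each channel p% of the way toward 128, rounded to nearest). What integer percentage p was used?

39%

#ba0327 is rgb(186, 3, 39); #a3344a is rgb(163, 52, 74).
On the G channel (widest range): 52 ≈ 3 + (p/100)(128 − 3), so p ≈ 100×(52 − 3)/(128 − 3) = 4900/125 = 39.20.
p = 39 reproduces all three channels after rounding.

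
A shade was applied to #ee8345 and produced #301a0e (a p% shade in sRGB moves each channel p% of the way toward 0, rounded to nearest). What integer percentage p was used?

80%

#ee8345 is rgb(238, 131, 69); #301a0e is rgb(48, 26, 14).
On the R channel (widest range): 48 ≈ 238 + (p/100)(0 − 238), so p ≈ 100×(48 − 238)/(0 − 238) = -19000/-238 = 79.83.
p = 80 reproduces all three channels after rounding.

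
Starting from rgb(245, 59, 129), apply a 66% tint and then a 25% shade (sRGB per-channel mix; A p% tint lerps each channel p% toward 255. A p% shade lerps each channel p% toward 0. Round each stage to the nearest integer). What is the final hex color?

#BD8D9F

A 66% tint moves each channel 66% toward 255:
  R: 245 + 0.66×(255−245) = 245 + 6.6 = 251.6 → 252
  G: 59 + 129.36 = 188.36 → 188
  B: 129 + 0.66×(255−129) = 129 + 83.16 = 212.16 → 212
After the tint: rgb(252, 188, 212) = #FCBCD4.
Per channel, c → c + 0.25(0 − c):
  R: 252 + 0.25×(0−252) = 252 − 63 = 189 → 189
  G: 188 − 47 = 141 → 141
  B: 212 − 53 = 159 → 159
rgb(189, 141, 159) = #BD8D9F.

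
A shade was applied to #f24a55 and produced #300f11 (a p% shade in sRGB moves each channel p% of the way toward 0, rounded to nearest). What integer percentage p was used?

80%

#f24a55 is rgb(242, 74, 85); #300f11 is rgb(48, 15, 17).
On the R channel (widest range): 48 ≈ 242 + (p/100)(0 − 242), so p ≈ 100×(48 − 242)/(0 − 242) = -19400/-242 = 80.17.
p = 80 reproduces all three channels after rounding.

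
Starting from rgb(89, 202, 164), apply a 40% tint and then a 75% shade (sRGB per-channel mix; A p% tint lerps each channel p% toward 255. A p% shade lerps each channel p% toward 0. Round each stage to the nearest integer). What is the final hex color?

#273832

Per channel, c → c + 0.4(255 − c):
  R: 89 + 0.4×(255−89) = 89 + 66.4 = 155.4 → 155
  G: 202 + 21.2 = 223.2 → 223
  B: 164 + 0.4×(255−164) = 164 + 36.4 = 200.4 → 200
After the tint: rgb(155, 223, 200) = #9bdfc8.
Lerp each channel 75% toward 0:
  R: 155 − 116.25 = 38.75 → 39
  G: 223 − 167.25 = 55.75 → 56
  B: 200 − 150 = 50 → 50
rgb(39, 56, 50) = #273832.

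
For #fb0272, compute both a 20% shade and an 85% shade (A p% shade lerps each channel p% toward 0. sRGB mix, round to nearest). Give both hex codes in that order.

#fb0272 is rgb(251, 2, 114).
20% shade:
  R: 251 + 0.2×(0−251) = 251 − 50.2 = 200.8 → 201
  G: 2 + 0.2×(0−2) = 2 − 0.4 = 1.6 → 2
  B: 114 − 22.8 = 91.2 → 91
  → #c9025b
85% shade:
  R: 251 + 0.85×(0−251) = 251 − 213.35 = 37.65 → 38
  G: 2 − 1.7 = 0.3 → 0
  B: 114 + 0.85×(0−114) = 114 − 96.9 = 17.1 → 17
  → #260011

#c9025b, #260011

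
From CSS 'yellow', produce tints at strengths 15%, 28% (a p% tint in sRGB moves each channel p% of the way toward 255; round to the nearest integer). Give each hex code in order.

CSS yellow is rgb(255, 255, 0).
15%: (255→255, 255→255, 0 + 38.25 = 38.25→38) → #FFFF26
28%: (255→255, 255→255, 0 + 71.4 = 71.4→71) → #FFFF47

#FFFF26, #FFFF47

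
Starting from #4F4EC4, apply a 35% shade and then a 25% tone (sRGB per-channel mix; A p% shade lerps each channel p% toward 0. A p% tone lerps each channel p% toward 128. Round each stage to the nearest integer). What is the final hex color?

#4F4EC4 is rgb(79, 78, 196).
A 35% shade moves each channel 35% toward 0:
  R: 79 + 0.35×(0−79) = 79 − 27.65 = 51.35 → 51
  G: 78 + 0.35×(0−78) = 78 − 27.3 = 50.7 → 51
  B: 196 − 68.6 = 127.4 → 127
After the shade: rgb(51, 51, 127) = #33337F.
Lerp each channel 25% toward 128:
  R: 51 + 0.25×(128−51) = 51 + 19.25 = 70.25 → 70
  G: 51 + 0.25×(128−51) = 51 + 19.25 = 70.25 → 70
  B: 127 + 0.25×(128−127) = 127 + 0.25 = 127.25 → 127
rgb(70, 70, 127) = #46467F.

#46467F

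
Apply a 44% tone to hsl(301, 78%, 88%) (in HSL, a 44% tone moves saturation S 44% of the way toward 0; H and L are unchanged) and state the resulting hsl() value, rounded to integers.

S moves 44% from 78 toward 0: 78 − 34.32 = 43.68 → 44.
H and L are unchanged.

hsl(301, 44%, 88%)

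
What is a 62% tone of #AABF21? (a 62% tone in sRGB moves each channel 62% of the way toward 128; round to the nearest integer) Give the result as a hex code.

#90985C

#AABF21 is rgb(170, 191, 33).
Per channel, c → c + 0.62(128 − c):
  R: 170 − 26.04 = 143.96 → 144
  G: 191 + 0.62×(128−191) = 191 − 39.06 = 151.94 → 152
  B: 33 + 0.62×(128−33) = 33 + 58.9 = 91.9 → 92
rgb(144, 152, 92) = #90985C.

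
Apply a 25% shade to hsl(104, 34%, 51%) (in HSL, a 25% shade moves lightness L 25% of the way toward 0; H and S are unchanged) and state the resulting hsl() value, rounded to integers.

L moves 25% from 51 toward 0: 51 − 12.75 = 38.25 → 38.
H and S are unchanged.

hsl(104, 34%, 38%)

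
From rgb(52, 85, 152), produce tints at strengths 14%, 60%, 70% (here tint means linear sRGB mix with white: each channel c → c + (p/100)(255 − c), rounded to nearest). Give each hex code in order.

14%: (52 + 28.42 = 80.42→80, 85 + 23.8 = 108.8→109, 152 + 14.42 = 166.42→166) → #506DA6
60%: (52 + 121.8 = 173.8→174, 85 + 102 = 187→187, 152 + 61.8 = 213.8→214) → #AEBBD6
70%: (52 + 142.1 = 194.1→194, 85 + 119 = 204→204, 152 + 72.1 = 224.1→224) → #C2CCE0

#506DA6, #AEBBD6, #C2CCE0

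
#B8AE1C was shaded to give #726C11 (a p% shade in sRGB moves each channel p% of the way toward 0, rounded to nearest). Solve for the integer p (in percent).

#B8AE1C is rgb(184, 174, 28); #726C11 is rgb(114, 108, 17).
On the R channel (widest range): 114 ≈ 184 + (p/100)(0 − 184), so p ≈ 100×(114 − 184)/(0 − 184) = -7000/-184 = 38.04.
p = 38 reproduces all three channels after rounding.

38%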